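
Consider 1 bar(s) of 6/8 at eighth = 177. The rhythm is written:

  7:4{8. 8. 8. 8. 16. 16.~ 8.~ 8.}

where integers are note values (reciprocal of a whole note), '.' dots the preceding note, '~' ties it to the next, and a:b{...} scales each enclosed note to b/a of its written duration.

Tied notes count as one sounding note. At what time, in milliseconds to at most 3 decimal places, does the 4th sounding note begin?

1. 0.0ms @ 0 + 290.557ms (6/7)
2. 290.557ms @ 6/7 + 290.557ms (6/7)
3. 581.114ms @ 12/7 + 290.557ms (6/7)
4. 871.671ms @ 18/7 + 290.557ms (6/7)
5. 1162.228ms @ 24/7 + 145.278ms (3/7)
6. 1307.506ms @ 27/7 + 726.392ms (15/7)

note 4 onset = 18/7b = 871.671ms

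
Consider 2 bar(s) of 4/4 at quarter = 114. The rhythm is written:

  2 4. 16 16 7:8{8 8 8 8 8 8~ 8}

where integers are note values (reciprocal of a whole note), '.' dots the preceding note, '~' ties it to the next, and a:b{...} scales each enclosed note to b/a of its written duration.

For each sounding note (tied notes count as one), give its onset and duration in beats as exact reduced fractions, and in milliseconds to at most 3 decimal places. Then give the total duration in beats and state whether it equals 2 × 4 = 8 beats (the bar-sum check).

1) 0.0ms=0b +1052.632ms=2b
2) 1052.632ms=2b +789.474ms=3/2b
3) 1842.105ms=7/2b +131.579ms=1/4b
4) 1973.684ms=15/4b +131.579ms=1/4b
5) 2105.263ms=4b +300.752ms=4/7b
6) 2406.015ms=32/7b +300.752ms=4/7b
7) 2706.767ms=36/7b +300.752ms=4/7b
8) 3007.519ms=40/7b +300.752ms=4/7b
9) 3308.271ms=44/7b +300.752ms=4/7b
10) 3609.023ms=48/7b +601.504ms=8/7b
Σ=8b of 8 (114bpm 4/4) — PASS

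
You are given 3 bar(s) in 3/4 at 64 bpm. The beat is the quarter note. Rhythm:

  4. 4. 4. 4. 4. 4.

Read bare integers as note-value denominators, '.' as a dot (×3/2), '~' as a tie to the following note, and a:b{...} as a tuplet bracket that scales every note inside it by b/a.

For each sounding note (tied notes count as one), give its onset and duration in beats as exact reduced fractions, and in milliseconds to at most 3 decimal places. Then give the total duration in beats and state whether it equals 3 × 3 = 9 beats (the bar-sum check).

1) 0.0ms=0b +1406.25ms=3/2b
2) 1406.25ms=3/2b +1406.25ms=3/2b
3) 2812.5ms=3b +1406.25ms=3/2b
4) 4218.75ms=9/2b +1406.25ms=3/2b
5) 5625.0ms=6b +1406.25ms=3/2b
6) 7031.25ms=15/2b +1406.25ms=3/2b
Σ=9b of 9 (64bpm 3/4) — PASS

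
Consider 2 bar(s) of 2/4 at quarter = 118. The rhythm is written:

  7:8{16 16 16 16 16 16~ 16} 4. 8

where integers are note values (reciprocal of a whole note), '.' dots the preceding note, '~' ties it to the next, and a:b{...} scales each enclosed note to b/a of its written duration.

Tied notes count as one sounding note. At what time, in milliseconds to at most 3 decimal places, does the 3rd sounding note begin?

1. 0.0ms @ 0 + 145.278ms (2/7)
2. 145.278ms @ 2/7 + 145.278ms (2/7)
3. 290.557ms @ 4/7 + 145.278ms (2/7)
4. 435.835ms @ 6/7 + 145.278ms (2/7)
5. 581.114ms @ 8/7 + 145.278ms (2/7)
6. 726.392ms @ 10/7 + 290.557ms (4/7)
7. 1016.949ms @ 2 + 762.712ms (3/2)
8. 1779.661ms @ 7/2 + 254.237ms (1/2)

note 3 onset = 4/7b = 290.557ms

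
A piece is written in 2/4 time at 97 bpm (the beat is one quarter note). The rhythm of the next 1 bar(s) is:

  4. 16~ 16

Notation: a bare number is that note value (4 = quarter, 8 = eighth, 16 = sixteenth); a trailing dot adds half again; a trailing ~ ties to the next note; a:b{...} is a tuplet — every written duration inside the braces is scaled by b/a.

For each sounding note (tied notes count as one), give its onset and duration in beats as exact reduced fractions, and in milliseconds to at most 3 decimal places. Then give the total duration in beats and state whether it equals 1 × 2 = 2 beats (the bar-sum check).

1) 0.0ms=0b +927.835ms=3/2b
2) 927.835ms=3/2b +309.278ms=1/2b
Σ=2b of 2 (97bpm 2/4) — PASS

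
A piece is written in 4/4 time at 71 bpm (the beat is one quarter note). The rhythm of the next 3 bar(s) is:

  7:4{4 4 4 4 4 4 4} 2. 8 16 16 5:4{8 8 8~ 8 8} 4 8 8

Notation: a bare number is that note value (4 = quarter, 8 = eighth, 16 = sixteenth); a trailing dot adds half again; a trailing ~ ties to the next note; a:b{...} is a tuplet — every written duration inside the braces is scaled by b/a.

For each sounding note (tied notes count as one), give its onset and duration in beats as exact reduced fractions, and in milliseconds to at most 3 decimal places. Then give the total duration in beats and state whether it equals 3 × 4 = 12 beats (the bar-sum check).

1) 0.0ms=0b +482.897ms=4/7b
2) 482.897ms=4/7b +482.897ms=4/7b
3) 965.795ms=8/7b +482.897ms=4/7b
4) 1448.692ms=12/7b +482.897ms=4/7b
5) 1931.59ms=16/7b +482.897ms=4/7b
6) 2414.487ms=20/7b +482.897ms=4/7b
7) 2897.384ms=24/7b +482.897ms=4/7b
8) 3380.282ms=4b +2535.211ms=3b
9) 5915.493ms=7b +422.535ms=1/2b
10) 6338.028ms=15/2b +211.268ms=1/4b
11) 6549.296ms=31/4b +211.268ms=1/4b
12) 6760.563ms=8b +338.028ms=2/5b
13) 7098.592ms=42/5b +338.028ms=2/5b
14) 7436.62ms=44/5b +676.056ms=4/5b
15) 8112.676ms=48/5b +338.028ms=2/5b
16) 8450.704ms=10b +845.07ms=1b
17) 9295.775ms=11b +422.535ms=1/2b
18) 9718.31ms=23/2b +422.535ms=1/2b
Σ=12b of 12 (71bpm 4/4) — PASS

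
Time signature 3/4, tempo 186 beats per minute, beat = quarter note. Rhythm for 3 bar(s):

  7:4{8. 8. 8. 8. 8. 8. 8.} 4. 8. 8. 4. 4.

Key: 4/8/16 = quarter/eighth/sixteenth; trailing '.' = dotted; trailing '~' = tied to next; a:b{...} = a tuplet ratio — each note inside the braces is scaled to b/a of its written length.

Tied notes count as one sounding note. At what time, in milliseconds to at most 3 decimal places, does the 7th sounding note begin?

note 7 onset = 18/7b = 829.493ms

1. 0.0ms @ 0 + 138.249ms (3/7)
2. 138.249ms @ 3/7 + 138.249ms (3/7)
3. 276.498ms @ 6/7 + 138.249ms (3/7)
4. 414.747ms @ 9/7 + 138.249ms (3/7)
5. 552.995ms @ 12/7 + 138.249ms (3/7)
6. 691.244ms @ 15/7 + 138.249ms (3/7)
7. 829.493ms @ 18/7 + 138.249ms (3/7)
8. 967.742ms @ 3 + 483.871ms (3/2)
9. 1451.613ms @ 9/2 + 241.935ms (3/4)
10. 1693.548ms @ 21/4 + 241.935ms (3/4)
11. 1935.484ms @ 6 + 483.871ms (3/2)
12. 2419.355ms @ 15/2 + 483.871ms (3/2)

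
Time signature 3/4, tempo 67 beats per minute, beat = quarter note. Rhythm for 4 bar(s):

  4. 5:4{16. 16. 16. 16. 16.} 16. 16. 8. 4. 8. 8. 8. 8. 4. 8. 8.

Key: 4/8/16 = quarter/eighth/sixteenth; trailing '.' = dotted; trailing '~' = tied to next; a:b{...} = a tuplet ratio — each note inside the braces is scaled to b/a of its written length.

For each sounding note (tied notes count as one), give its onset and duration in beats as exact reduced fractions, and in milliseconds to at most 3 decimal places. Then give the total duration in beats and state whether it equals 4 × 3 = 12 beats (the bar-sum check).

1) 0.0ms=0b +1343.284ms=3/2b
2) 1343.284ms=3/2b +268.657ms=3/10b
3) 1611.94ms=9/5b +268.657ms=3/10b
4) 1880.597ms=21/10b +268.657ms=3/10b
5) 2149.254ms=12/5b +268.657ms=3/10b
6) 2417.91ms=27/10b +268.657ms=3/10b
7) 2686.567ms=3b +335.821ms=3/8b
8) 3022.388ms=27/8b +335.821ms=3/8b
9) 3358.209ms=15/4b +671.642ms=3/4b
10) 4029.851ms=9/2b +1343.284ms=3/2b
11) 5373.134ms=6b +671.642ms=3/4b
12) 6044.776ms=27/4b +671.642ms=3/4b
13) 6716.418ms=15/2b +671.642ms=3/4b
14) 7388.06ms=33/4b +671.642ms=3/4b
15) 8059.701ms=9b +1343.284ms=3/2b
16) 9402.985ms=21/2b +671.642ms=3/4b
17) 10074.627ms=45/4b +671.642ms=3/4b
Σ=12b of 12 (67bpm 3/4) — PASS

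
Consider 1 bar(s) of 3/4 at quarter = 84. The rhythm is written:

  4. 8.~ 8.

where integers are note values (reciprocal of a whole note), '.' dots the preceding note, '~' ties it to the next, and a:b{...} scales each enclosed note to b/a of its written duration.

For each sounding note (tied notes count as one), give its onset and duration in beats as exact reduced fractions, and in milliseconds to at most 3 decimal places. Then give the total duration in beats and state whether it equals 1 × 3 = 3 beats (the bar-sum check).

1) 0.0ms=0b +1071.429ms=3/2b
2) 1071.429ms=3/2b +1071.429ms=3/2b
Σ=3b of 3 (84bpm 3/4) — PASS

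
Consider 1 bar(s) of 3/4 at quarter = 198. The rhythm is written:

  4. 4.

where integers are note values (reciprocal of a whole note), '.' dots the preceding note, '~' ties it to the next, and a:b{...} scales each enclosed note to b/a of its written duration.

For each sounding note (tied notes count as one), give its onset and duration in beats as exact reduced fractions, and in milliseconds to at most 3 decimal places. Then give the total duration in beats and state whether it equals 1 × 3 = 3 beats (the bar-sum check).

1) 0.0ms=0b +454.545ms=3/2b
2) 454.545ms=3/2b +454.545ms=3/2b
Σ=3b of 3 (198bpm 3/4) — PASS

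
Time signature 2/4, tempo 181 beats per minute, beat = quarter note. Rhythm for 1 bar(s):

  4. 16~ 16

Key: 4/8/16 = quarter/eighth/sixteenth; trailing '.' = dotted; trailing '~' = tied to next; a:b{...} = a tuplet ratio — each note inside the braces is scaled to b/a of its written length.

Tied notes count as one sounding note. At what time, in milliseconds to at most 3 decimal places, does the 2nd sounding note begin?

1. 0.0ms @ 0 + 497.238ms (3/2)
2. 497.238ms @ 3/2 + 165.746ms (1/2)

note 2 onset = 3/2b = 497.238ms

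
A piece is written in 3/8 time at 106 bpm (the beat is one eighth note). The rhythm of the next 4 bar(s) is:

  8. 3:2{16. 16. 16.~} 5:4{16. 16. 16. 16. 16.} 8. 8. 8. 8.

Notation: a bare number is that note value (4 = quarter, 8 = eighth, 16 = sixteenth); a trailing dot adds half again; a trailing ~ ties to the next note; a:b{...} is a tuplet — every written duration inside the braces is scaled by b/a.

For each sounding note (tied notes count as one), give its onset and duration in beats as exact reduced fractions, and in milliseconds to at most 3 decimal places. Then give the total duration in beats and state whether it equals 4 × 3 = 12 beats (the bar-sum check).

1) 0.0ms=0b +849.057ms=3/2b
2) 849.057ms=3/2b +283.019ms=1/2b
3) 1132.075ms=2b +283.019ms=1/2b
4) 1415.094ms=5/2b +622.642ms=11/10b
5) 2037.736ms=18/5b +339.623ms=3/5b
6) 2377.358ms=21/5b +339.623ms=3/5b
7) 2716.981ms=24/5b +339.623ms=3/5b
8) 3056.604ms=27/5b +339.623ms=3/5b
9) 3396.226ms=6b +849.057ms=3/2b
10) 4245.283ms=15/2b +849.057ms=3/2b
11) 5094.34ms=9b +849.057ms=3/2b
12) 5943.396ms=21/2b +849.057ms=3/2b
Σ=12b of 12 (106bpm 3/8) — PASS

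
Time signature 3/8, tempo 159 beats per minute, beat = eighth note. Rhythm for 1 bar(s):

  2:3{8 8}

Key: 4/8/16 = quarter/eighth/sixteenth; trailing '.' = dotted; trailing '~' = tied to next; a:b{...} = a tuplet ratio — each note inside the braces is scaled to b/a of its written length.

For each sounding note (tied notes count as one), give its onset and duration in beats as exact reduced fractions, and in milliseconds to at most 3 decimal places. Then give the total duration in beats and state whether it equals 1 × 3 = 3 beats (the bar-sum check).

1) 0.0ms=0b +566.038ms=3/2b
2) 566.038ms=3/2b +566.038ms=3/2b
Σ=3b of 3 (159bpm 3/8) — PASS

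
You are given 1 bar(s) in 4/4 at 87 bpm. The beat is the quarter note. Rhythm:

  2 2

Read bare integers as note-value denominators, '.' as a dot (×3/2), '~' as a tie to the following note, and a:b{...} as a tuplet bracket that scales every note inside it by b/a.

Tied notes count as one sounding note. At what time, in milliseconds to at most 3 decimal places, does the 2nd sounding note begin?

1. 0.0ms @ 0 + 1379.31ms (2)
2. 1379.31ms @ 2 + 1379.31ms (2)

note 2 onset = 2b = 1379.31ms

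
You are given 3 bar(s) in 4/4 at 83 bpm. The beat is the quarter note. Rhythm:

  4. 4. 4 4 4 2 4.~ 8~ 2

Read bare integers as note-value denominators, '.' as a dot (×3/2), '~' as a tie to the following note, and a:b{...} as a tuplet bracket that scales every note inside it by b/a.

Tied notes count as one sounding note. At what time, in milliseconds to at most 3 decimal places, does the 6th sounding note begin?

note 6 onset = 6b = 4337.349ms

1. 0.0ms @ 0 + 1084.337ms (3/2)
2. 1084.337ms @ 3/2 + 1084.337ms (3/2)
3. 2168.675ms @ 3 + 722.892ms (1)
4. 2891.566ms @ 4 + 722.892ms (1)
5. 3614.458ms @ 5 + 722.892ms (1)
6. 4337.349ms @ 6 + 1445.783ms (2)
7. 5783.133ms @ 8 + 2891.566ms (4)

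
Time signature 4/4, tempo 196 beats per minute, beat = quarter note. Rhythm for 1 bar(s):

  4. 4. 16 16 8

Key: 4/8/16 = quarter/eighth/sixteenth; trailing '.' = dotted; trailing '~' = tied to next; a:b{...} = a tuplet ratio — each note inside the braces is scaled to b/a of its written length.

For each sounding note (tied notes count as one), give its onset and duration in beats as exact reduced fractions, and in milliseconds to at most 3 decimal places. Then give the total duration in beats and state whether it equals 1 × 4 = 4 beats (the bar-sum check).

1) 0.0ms=0b +459.184ms=3/2b
2) 459.184ms=3/2b +459.184ms=3/2b
3) 918.367ms=3b +76.531ms=1/4b
4) 994.898ms=13/4b +76.531ms=1/4b
5) 1071.429ms=7/2b +153.061ms=1/2b
Σ=4b of 4 (196bpm 4/4) — PASS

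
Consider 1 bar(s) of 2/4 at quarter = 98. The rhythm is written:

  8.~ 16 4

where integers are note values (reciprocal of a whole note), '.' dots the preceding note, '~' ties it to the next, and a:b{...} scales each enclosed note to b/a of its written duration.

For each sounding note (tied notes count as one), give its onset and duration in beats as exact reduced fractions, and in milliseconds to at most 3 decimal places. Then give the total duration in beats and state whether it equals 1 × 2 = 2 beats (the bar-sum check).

1) 0.0ms=0b +612.245ms=1b
2) 612.245ms=1b +612.245ms=1b
Σ=2b of 2 (98bpm 2/4) — PASS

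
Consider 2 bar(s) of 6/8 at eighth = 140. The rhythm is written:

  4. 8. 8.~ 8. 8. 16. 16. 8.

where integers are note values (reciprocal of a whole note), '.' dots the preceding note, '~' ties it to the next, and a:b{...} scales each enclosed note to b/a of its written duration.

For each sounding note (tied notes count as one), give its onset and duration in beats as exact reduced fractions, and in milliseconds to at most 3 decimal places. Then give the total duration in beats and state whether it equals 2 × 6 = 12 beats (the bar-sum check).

1) 0.0ms=0b +1285.714ms=3b
2) 1285.714ms=3b +642.857ms=3/2b
3) 1928.571ms=9/2b +1285.714ms=3b
4) 3214.286ms=15/2b +642.857ms=3/2b
5) 3857.143ms=9b +321.429ms=3/4b
6) 4178.571ms=39/4b +321.429ms=3/4b
7) 4500.0ms=21/2b +642.857ms=3/2b
Σ=12b of 12 (140bpm 6/8) — PASS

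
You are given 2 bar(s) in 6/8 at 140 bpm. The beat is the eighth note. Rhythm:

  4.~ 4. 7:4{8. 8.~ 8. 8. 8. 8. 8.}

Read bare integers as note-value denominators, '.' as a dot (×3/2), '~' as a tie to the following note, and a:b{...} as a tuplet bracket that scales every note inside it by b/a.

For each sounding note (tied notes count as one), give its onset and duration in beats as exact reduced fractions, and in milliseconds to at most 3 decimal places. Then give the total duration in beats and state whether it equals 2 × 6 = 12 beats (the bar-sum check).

1) 0.0ms=0b +2571.429ms=6b
2) 2571.429ms=6b +367.347ms=6/7b
3) 2938.776ms=48/7b +734.694ms=12/7b
4) 3673.469ms=60/7b +367.347ms=6/7b
5) 4040.816ms=66/7b +367.347ms=6/7b
6) 4408.163ms=72/7b +367.347ms=6/7b
7) 4775.51ms=78/7b +367.347ms=6/7b
Σ=12b of 12 (140bpm 6/8) — PASS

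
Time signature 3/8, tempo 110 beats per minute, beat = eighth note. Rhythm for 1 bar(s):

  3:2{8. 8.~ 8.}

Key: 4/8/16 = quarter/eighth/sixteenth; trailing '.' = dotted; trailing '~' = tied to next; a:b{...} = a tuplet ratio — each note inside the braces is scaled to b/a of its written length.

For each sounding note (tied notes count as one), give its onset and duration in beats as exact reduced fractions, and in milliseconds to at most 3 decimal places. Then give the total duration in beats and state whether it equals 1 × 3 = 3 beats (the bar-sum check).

1) 0.0ms=0b +545.455ms=1b
2) 545.455ms=1b +1090.909ms=2b
Σ=3b of 3 (110bpm 3/8) — PASS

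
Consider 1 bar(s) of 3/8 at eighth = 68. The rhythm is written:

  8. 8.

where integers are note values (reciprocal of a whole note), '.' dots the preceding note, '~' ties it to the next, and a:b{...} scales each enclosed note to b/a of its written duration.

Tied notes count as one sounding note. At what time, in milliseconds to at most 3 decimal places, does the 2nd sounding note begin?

note 2 onset = 3/2b = 1323.529ms

1. 0.0ms @ 0 + 1323.529ms (3/2)
2. 1323.529ms @ 3/2 + 1323.529ms (3/2)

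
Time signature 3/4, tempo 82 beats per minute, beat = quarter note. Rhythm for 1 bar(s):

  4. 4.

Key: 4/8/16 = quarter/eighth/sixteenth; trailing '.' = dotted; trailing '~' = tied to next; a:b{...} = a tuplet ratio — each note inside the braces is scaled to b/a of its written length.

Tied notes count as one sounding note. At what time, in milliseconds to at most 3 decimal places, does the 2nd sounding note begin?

1. 0.0ms @ 0 + 1097.561ms (3/2)
2. 1097.561ms @ 3/2 + 1097.561ms (3/2)

note 2 onset = 3/2b = 1097.561ms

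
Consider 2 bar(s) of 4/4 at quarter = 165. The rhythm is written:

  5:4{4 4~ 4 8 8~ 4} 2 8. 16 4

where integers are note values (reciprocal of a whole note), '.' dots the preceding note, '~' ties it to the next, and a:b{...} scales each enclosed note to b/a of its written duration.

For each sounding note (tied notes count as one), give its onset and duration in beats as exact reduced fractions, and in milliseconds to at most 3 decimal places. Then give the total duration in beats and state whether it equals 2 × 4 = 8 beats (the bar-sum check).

1) 0.0ms=0b +290.909ms=4/5b
2) 290.909ms=4/5b +581.818ms=8/5b
3) 872.727ms=12/5b +145.455ms=2/5b
4) 1018.182ms=14/5b +436.364ms=6/5b
5) 1454.545ms=4b +727.273ms=2b
6) 2181.818ms=6b +272.727ms=3/4b
7) 2454.545ms=27/4b +90.909ms=1/4b
8) 2545.455ms=7b +363.636ms=1b
Σ=8b of 8 (165bpm 4/4) — PASS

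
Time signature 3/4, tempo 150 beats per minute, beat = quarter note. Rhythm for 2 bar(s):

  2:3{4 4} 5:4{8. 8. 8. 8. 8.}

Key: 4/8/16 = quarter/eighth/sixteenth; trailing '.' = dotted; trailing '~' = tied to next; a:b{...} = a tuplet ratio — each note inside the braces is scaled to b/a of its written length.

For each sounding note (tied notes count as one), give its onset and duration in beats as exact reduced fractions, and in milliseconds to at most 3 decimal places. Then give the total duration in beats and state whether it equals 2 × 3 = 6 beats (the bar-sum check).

1) 0.0ms=0b +600.0ms=3/2b
2) 600.0ms=3/2b +600.0ms=3/2b
3) 1200.0ms=3b +240.0ms=3/5b
4) 1440.0ms=18/5b +240.0ms=3/5b
5) 1680.0ms=21/5b +240.0ms=3/5b
6) 1920.0ms=24/5b +240.0ms=3/5b
7) 2160.0ms=27/5b +240.0ms=3/5b
Σ=6b of 6 (150bpm 3/4) — PASS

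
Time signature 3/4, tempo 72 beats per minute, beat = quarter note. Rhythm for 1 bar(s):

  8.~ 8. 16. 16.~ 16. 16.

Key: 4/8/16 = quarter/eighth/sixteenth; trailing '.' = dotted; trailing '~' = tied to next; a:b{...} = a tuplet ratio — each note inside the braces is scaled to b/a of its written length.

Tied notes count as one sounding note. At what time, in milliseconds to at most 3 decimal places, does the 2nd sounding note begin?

note 2 onset = 3/2b = 1250.0ms

1. 0.0ms @ 0 + 1250.0ms (3/2)
2. 1250.0ms @ 3/2 + 312.5ms (3/8)
3. 1562.5ms @ 15/8 + 625.0ms (3/4)
4. 2187.5ms @ 21/8 + 312.5ms (3/8)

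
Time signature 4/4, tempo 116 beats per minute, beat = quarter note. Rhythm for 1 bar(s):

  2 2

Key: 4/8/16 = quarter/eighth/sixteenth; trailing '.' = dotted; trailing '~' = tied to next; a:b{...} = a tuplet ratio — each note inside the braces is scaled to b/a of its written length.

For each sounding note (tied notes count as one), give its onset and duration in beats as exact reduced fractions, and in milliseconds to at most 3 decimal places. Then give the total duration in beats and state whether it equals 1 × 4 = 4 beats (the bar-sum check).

1) 0.0ms=0b +1034.483ms=2b
2) 1034.483ms=2b +1034.483ms=2b
Σ=4b of 4 (116bpm 4/4) — PASS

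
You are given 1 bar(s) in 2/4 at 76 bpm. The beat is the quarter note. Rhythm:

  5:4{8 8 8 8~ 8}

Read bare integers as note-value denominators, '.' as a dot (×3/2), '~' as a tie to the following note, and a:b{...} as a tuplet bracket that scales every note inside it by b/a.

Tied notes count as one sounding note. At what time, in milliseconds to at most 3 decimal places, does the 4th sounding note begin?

1. 0.0ms @ 0 + 315.789ms (2/5)
2. 315.789ms @ 2/5 + 315.789ms (2/5)
3. 631.579ms @ 4/5 + 315.789ms (2/5)
4. 947.368ms @ 6/5 + 631.579ms (4/5)

note 4 onset = 6/5b = 947.368ms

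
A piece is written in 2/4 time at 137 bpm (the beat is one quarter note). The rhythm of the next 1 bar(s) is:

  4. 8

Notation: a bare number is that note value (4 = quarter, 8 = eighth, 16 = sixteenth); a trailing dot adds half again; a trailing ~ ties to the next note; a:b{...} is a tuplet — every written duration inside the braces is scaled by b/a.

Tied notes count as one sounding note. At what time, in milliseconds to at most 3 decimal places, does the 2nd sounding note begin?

1. 0.0ms @ 0 + 656.934ms (3/2)
2. 656.934ms @ 3/2 + 218.978ms (1/2)

note 2 onset = 3/2b = 656.934ms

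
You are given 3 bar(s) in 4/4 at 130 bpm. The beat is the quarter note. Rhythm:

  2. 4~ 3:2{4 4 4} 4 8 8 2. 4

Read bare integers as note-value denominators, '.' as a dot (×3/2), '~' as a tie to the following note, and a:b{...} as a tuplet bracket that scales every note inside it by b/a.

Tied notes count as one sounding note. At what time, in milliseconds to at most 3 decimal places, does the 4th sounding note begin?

note 4 onset = 16/3b = 2461.538ms

1. 0.0ms @ 0 + 1384.615ms (3)
2. 1384.615ms @ 3 + 769.231ms (5/3)
3. 2153.846ms @ 14/3 + 307.692ms (2/3)
4. 2461.538ms @ 16/3 + 307.692ms (2/3)
5. 2769.231ms @ 6 + 461.538ms (1)
6. 3230.769ms @ 7 + 230.769ms (1/2)
7. 3461.538ms @ 15/2 + 230.769ms (1/2)
8. 3692.308ms @ 8 + 1384.615ms (3)
9. 5076.923ms @ 11 + 461.538ms (1)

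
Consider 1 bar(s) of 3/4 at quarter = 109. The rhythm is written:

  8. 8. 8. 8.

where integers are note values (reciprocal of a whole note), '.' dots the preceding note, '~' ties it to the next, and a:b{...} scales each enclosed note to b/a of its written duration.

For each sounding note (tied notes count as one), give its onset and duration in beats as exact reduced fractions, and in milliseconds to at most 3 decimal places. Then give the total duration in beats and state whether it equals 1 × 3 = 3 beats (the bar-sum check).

1) 0.0ms=0b +412.844ms=3/4b
2) 412.844ms=3/4b +412.844ms=3/4b
3) 825.688ms=3/2b +412.844ms=3/4b
4) 1238.532ms=9/4b +412.844ms=3/4b
Σ=3b of 3 (109bpm 3/4) — PASS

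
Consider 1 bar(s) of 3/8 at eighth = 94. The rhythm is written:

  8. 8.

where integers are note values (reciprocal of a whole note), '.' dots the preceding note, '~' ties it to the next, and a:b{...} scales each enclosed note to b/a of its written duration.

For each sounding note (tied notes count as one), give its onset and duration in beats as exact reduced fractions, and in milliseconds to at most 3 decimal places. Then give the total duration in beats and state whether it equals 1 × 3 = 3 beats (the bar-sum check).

1) 0.0ms=0b +957.447ms=3/2b
2) 957.447ms=3/2b +957.447ms=3/2b
Σ=3b of 3 (94bpm 3/8) — PASS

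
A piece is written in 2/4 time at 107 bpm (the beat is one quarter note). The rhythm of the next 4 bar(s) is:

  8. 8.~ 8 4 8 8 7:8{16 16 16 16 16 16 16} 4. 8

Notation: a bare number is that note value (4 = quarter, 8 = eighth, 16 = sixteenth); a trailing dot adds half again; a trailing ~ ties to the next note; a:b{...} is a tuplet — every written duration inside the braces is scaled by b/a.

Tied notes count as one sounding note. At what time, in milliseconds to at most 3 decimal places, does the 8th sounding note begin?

note 8 onset = 32/7b = 2563.418ms

1. 0.0ms @ 0 + 420.561ms (3/4)
2. 420.561ms @ 3/4 + 700.935ms (5/4)
3. 1121.495ms @ 2 + 560.748ms (1)
4. 1682.243ms @ 3 + 280.374ms (1/2)
5. 1962.617ms @ 7/2 + 280.374ms (1/2)
6. 2242.991ms @ 4 + 160.214ms (2/7)
7. 2403.204ms @ 30/7 + 160.214ms (2/7)
8. 2563.418ms @ 32/7 + 160.214ms (2/7)
9. 2723.632ms @ 34/7 + 160.214ms (2/7)
10. 2883.845ms @ 36/7 + 160.214ms (2/7)
11. 3044.059ms @ 38/7 + 160.214ms (2/7)
12. 3204.272ms @ 40/7 + 160.214ms (2/7)
13. 3364.486ms @ 6 + 841.121ms (3/2)
14. 4205.607ms @ 15/2 + 280.374ms (1/2)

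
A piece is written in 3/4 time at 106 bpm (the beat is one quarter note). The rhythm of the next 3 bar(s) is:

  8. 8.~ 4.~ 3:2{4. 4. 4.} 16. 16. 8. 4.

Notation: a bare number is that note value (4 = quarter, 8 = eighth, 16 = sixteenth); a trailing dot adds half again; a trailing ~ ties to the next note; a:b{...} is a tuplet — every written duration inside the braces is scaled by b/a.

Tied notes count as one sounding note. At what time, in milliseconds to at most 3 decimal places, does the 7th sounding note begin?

note 7 onset = 27/4b = 3820.755ms

1. 0.0ms @ 0 + 424.528ms (3/4)
2. 424.528ms @ 3/4 + 1839.623ms (13/4)
3. 2264.151ms @ 4 + 566.038ms (1)
4. 2830.189ms @ 5 + 566.038ms (1)
5. 3396.226ms @ 6 + 212.264ms (3/8)
6. 3608.491ms @ 51/8 + 212.264ms (3/8)
7. 3820.755ms @ 27/4 + 424.528ms (3/4)
8. 4245.283ms @ 15/2 + 849.057ms (3/2)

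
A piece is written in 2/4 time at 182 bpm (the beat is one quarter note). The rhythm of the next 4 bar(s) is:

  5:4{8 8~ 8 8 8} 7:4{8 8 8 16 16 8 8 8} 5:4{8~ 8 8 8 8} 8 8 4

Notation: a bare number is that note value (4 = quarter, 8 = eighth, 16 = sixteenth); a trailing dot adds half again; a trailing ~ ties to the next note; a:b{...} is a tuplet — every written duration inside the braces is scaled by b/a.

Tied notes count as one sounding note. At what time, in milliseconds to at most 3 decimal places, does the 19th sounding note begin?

note 19 onset = 7b = 2307.692ms

1. 0.0ms @ 0 + 131.868ms (2/5)
2. 131.868ms @ 2/5 + 263.736ms (4/5)
3. 395.604ms @ 6/5 + 131.868ms (2/5)
4. 527.473ms @ 8/5 + 131.868ms (2/5)
5. 659.341ms @ 2 + 94.192ms (2/7)
6. 753.532ms @ 16/7 + 94.192ms (2/7)
7. 847.724ms @ 18/7 + 94.192ms (2/7)
8. 941.915ms @ 20/7 + 47.096ms (1/7)
9. 989.011ms @ 3 + 47.096ms (1/7)
10. 1036.107ms @ 22/7 + 94.192ms (2/7)
11. 1130.298ms @ 24/7 + 94.192ms (2/7)
12. 1224.49ms @ 26/7 + 94.192ms (2/7)
13. 1318.681ms @ 4 + 263.736ms (4/5)
14. 1582.418ms @ 24/5 + 131.868ms (2/5)
15. 1714.286ms @ 26/5 + 131.868ms (2/5)
16. 1846.154ms @ 28/5 + 131.868ms (2/5)
17. 1978.022ms @ 6 + 164.835ms (1/2)
18. 2142.857ms @ 13/2 + 164.835ms (1/2)
19. 2307.692ms @ 7 + 329.67ms (1)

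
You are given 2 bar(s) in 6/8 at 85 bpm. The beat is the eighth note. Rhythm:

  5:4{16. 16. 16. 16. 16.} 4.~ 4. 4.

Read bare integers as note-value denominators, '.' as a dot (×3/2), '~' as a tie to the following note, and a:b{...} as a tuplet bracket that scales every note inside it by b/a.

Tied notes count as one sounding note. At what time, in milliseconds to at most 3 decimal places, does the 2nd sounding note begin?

1. 0.0ms @ 0 + 423.529ms (3/5)
2. 423.529ms @ 3/5 + 423.529ms (3/5)
3. 847.059ms @ 6/5 + 423.529ms (3/5)
4. 1270.588ms @ 9/5 + 423.529ms (3/5)
5. 1694.118ms @ 12/5 + 423.529ms (3/5)
6. 2117.647ms @ 3 + 4235.294ms (6)
7. 6352.941ms @ 9 + 2117.647ms (3)

note 2 onset = 3/5b = 423.529ms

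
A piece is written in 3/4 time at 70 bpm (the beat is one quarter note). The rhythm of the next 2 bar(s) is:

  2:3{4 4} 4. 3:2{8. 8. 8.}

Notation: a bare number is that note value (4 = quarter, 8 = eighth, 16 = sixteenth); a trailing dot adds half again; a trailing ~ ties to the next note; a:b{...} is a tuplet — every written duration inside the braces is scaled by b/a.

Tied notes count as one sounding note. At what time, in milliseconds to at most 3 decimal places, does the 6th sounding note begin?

note 6 onset = 11/2b = 4714.286ms

1. 0.0ms @ 0 + 1285.714ms (3/2)
2. 1285.714ms @ 3/2 + 1285.714ms (3/2)
3. 2571.429ms @ 3 + 1285.714ms (3/2)
4. 3857.143ms @ 9/2 + 428.571ms (1/2)
5. 4285.714ms @ 5 + 428.571ms (1/2)
6. 4714.286ms @ 11/2 + 428.571ms (1/2)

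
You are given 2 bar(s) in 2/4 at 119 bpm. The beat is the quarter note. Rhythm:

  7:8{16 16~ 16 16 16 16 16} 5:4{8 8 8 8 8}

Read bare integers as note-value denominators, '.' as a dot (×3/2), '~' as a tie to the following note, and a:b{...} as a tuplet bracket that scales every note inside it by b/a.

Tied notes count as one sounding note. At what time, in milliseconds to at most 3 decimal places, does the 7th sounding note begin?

note 7 onset = 2b = 1008.403ms

1. 0.0ms @ 0 + 144.058ms (2/7)
2. 144.058ms @ 2/7 + 288.115ms (4/7)
3. 432.173ms @ 6/7 + 144.058ms (2/7)
4. 576.23ms @ 8/7 + 144.058ms (2/7)
5. 720.288ms @ 10/7 + 144.058ms (2/7)
6. 864.346ms @ 12/7 + 144.058ms (2/7)
7. 1008.403ms @ 2 + 201.681ms (2/5)
8. 1210.084ms @ 12/5 + 201.681ms (2/5)
9. 1411.765ms @ 14/5 + 201.681ms (2/5)
10. 1613.445ms @ 16/5 + 201.681ms (2/5)
11. 1815.126ms @ 18/5 + 201.681ms (2/5)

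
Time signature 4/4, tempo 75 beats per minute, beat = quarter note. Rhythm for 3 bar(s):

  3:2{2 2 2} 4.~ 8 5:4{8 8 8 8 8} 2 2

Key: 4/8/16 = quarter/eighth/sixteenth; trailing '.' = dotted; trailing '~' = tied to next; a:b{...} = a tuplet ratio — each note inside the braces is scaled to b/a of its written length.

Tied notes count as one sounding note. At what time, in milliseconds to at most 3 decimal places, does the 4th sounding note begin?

1. 0.0ms @ 0 + 1066.667ms (4/3)
2. 1066.667ms @ 4/3 + 1066.667ms (4/3)
3. 2133.333ms @ 8/3 + 1066.667ms (4/3)
4. 3200.0ms @ 4 + 1600.0ms (2)
5. 4800.0ms @ 6 + 320.0ms (2/5)
6. 5120.0ms @ 32/5 + 320.0ms (2/5)
7. 5440.0ms @ 34/5 + 320.0ms (2/5)
8. 5760.0ms @ 36/5 + 320.0ms (2/5)
9. 6080.0ms @ 38/5 + 320.0ms (2/5)
10. 6400.0ms @ 8 + 1600.0ms (2)
11. 8000.0ms @ 10 + 1600.0ms (2)

note 4 onset = 4b = 3200.0ms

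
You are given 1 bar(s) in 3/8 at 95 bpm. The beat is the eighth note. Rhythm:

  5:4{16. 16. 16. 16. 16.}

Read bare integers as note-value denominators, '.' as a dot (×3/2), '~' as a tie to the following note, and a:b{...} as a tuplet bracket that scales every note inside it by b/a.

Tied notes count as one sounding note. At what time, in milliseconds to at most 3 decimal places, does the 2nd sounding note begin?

note 2 onset = 3/5b = 378.947ms

1. 0.0ms @ 0 + 378.947ms (3/5)
2. 378.947ms @ 3/5 + 378.947ms (3/5)
3. 757.895ms @ 6/5 + 378.947ms (3/5)
4. 1136.842ms @ 9/5 + 378.947ms (3/5)
5. 1515.789ms @ 12/5 + 378.947ms (3/5)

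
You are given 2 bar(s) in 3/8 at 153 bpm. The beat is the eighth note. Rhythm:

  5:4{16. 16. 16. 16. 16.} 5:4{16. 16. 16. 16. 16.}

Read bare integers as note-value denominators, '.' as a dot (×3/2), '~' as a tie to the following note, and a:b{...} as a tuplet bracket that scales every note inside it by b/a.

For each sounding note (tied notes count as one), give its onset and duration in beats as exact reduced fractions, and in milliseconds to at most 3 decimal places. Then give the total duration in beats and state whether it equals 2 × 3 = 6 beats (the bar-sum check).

1) 0.0ms=0b +235.294ms=3/5b
2) 235.294ms=3/5b +235.294ms=3/5b
3) 470.588ms=6/5b +235.294ms=3/5b
4) 705.882ms=9/5b +235.294ms=3/5b
5) 941.176ms=12/5b +235.294ms=3/5b
6) 1176.471ms=3b +235.294ms=3/5b
7) 1411.765ms=18/5b +235.294ms=3/5b
8) 1647.059ms=21/5b +235.294ms=3/5b
9) 1882.353ms=24/5b +235.294ms=3/5b
10) 2117.647ms=27/5b +235.294ms=3/5b
Σ=6b of 6 (153bpm 3/8) — PASS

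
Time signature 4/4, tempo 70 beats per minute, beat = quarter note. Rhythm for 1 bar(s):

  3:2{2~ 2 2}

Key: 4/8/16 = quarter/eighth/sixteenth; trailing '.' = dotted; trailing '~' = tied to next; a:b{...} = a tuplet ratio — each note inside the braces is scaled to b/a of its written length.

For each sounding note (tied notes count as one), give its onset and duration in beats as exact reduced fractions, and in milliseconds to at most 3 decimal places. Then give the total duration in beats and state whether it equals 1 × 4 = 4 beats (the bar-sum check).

1) 0.0ms=0b +2285.714ms=8/3b
2) 2285.714ms=8/3b +1142.857ms=4/3b
Σ=4b of 4 (70bpm 4/4) — PASS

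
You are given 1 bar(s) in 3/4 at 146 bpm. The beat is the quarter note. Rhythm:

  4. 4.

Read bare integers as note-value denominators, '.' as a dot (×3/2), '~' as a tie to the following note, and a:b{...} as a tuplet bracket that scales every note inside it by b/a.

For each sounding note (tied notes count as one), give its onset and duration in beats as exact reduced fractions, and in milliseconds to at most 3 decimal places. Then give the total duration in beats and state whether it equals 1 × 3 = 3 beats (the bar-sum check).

1) 0.0ms=0b +616.438ms=3/2b
2) 616.438ms=3/2b +616.438ms=3/2b
Σ=3b of 3 (146bpm 3/4) — PASS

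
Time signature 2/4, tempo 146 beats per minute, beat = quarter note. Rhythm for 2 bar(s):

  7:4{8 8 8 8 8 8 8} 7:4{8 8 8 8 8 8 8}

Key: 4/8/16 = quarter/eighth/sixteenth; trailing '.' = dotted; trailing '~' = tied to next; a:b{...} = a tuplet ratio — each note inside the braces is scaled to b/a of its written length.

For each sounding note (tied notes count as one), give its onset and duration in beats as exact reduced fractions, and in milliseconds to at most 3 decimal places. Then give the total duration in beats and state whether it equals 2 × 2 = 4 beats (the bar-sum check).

1) 0.0ms=0b +117.417ms=2/7b
2) 117.417ms=2/7b +117.417ms=2/7b
3) 234.834ms=4/7b +117.417ms=2/7b
4) 352.25ms=6/7b +117.417ms=2/7b
5) 469.667ms=8/7b +117.417ms=2/7b
6) 587.084ms=10/7b +117.417ms=2/7b
7) 704.501ms=12/7b +117.417ms=2/7b
8) 821.918ms=2b +117.417ms=2/7b
9) 939.335ms=16/7b +117.417ms=2/7b
10) 1056.751ms=18/7b +117.417ms=2/7b
11) 1174.168ms=20/7b +117.417ms=2/7b
12) 1291.585ms=22/7b +117.417ms=2/7b
13) 1409.002ms=24/7b +117.417ms=2/7b
14) 1526.419ms=26/7b +117.417ms=2/7b
Σ=4b of 4 (146bpm 2/4) — PASS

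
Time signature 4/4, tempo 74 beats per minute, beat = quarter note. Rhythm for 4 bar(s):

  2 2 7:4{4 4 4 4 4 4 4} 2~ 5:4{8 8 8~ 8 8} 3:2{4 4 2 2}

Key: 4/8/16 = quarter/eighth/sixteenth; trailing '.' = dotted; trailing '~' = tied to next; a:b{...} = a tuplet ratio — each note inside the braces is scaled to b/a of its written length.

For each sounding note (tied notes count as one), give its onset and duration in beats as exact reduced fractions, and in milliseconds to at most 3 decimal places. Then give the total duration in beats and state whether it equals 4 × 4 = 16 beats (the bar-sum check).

1) 0.0ms=0b +1621.622ms=2b
2) 1621.622ms=2b +1621.622ms=2b
3) 3243.243ms=4b +463.32ms=4/7b
4) 3706.564ms=32/7b +463.32ms=4/7b
5) 4169.884ms=36/7b +463.32ms=4/7b
6) 4633.205ms=40/7b +463.32ms=4/7b
7) 5096.525ms=44/7b +463.32ms=4/7b
8) 5559.846ms=48/7b +463.32ms=4/7b
9) 6023.166ms=52/7b +463.32ms=4/7b
10) 6486.486ms=8b +1945.946ms=12/5b
11) 8432.432ms=52/5b +324.324ms=2/5b
12) 8756.757ms=54/5b +648.649ms=4/5b
13) 9405.405ms=58/5b +324.324ms=2/5b
14) 9729.73ms=12b +540.541ms=2/3b
15) 10270.27ms=38/3b +540.541ms=2/3b
16) 10810.811ms=40/3b +1081.081ms=4/3b
17) 11891.892ms=44/3b +1081.081ms=4/3b
Σ=16b of 16 (74bpm 4/4) — PASS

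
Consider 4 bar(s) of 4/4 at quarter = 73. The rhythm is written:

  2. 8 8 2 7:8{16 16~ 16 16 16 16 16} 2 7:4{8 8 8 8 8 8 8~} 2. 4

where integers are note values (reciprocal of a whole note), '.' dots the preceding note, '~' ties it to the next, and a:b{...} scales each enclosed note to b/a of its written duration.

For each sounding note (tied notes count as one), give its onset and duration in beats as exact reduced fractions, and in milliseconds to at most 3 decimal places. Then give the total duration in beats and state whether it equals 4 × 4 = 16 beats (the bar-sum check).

1) 0.0ms=0b +2465.753ms=3b
2) 2465.753ms=3b +410.959ms=1/2b
3) 2876.712ms=7/2b +410.959ms=1/2b
4) 3287.671ms=4b +1643.836ms=2b
5) 4931.507ms=6b +234.834ms=2/7b
6) 5166.341ms=44/7b +469.667ms=4/7b
7) 5636.008ms=48/7b +234.834ms=2/7b
8) 5870.841ms=50/7b +234.834ms=2/7b
9) 6105.675ms=52/7b +234.834ms=2/7b
10) 6340.509ms=54/7b +234.834ms=2/7b
11) 6575.342ms=8b +1643.836ms=2b
12) 8219.178ms=10b +234.834ms=2/7b
13) 8454.012ms=72/7b +234.834ms=2/7b
14) 8688.845ms=74/7b +234.834ms=2/7b
15) 8923.679ms=76/7b +234.834ms=2/7b
16) 9158.513ms=78/7b +234.834ms=2/7b
17) 9393.346ms=80/7b +234.834ms=2/7b
18) 9628.18ms=82/7b +2700.587ms=23/7b
19) 12328.767ms=15b +821.918ms=1b
Σ=16b of 16 (73bpm 4/4) — PASS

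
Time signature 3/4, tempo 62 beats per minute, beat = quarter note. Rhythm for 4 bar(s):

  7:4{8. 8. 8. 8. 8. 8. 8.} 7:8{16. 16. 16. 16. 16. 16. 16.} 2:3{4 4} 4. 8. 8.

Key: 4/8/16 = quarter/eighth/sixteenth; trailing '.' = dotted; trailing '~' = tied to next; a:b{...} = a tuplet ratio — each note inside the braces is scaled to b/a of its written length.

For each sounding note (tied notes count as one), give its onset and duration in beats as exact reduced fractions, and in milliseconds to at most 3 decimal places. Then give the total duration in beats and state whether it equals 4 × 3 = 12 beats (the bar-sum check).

1) 0.0ms=0b +414.747ms=3/7b
2) 414.747ms=3/7b +414.747ms=3/7b
3) 829.493ms=6/7b +414.747ms=3/7b
4) 1244.24ms=9/7b +414.747ms=3/7b
5) 1658.986ms=12/7b +414.747ms=3/7b
6) 2073.733ms=15/7b +414.747ms=3/7b
7) 2488.479ms=18/7b +414.747ms=3/7b
8) 2903.226ms=3b +414.747ms=3/7b
9) 3317.972ms=24/7b +414.747ms=3/7b
10) 3732.719ms=27/7b +414.747ms=3/7b
11) 4147.465ms=30/7b +414.747ms=3/7b
12) 4562.212ms=33/7b +414.747ms=3/7b
13) 4976.959ms=36/7b +414.747ms=3/7b
14) 5391.705ms=39/7b +414.747ms=3/7b
15) 5806.452ms=6b +1451.613ms=3/2b
16) 7258.065ms=15/2b +1451.613ms=3/2b
17) 8709.677ms=9b +1451.613ms=3/2b
18) 10161.29ms=21/2b +725.806ms=3/4b
19) 10887.097ms=45/4b +725.806ms=3/4b
Σ=12b of 12 (62bpm 3/4) — PASS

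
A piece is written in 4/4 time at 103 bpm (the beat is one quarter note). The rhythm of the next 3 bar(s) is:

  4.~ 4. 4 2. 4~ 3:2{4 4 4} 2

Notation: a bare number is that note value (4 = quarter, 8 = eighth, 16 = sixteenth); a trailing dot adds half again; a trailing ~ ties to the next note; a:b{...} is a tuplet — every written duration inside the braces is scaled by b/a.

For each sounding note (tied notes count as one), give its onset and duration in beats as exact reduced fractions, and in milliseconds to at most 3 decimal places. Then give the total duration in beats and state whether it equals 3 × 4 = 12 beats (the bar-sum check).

1) 0.0ms=0b +1747.573ms=3b
2) 1747.573ms=3b +582.524ms=1b
3) 2330.097ms=4b +1747.573ms=3b
4) 4077.67ms=7b +970.874ms=5/3b
5) 5048.544ms=26/3b +388.35ms=2/3b
6) 5436.893ms=28/3b +388.35ms=2/3b
7) 5825.243ms=10b +1165.049ms=2b
Σ=12b of 12 (103bpm 4/4) — PASS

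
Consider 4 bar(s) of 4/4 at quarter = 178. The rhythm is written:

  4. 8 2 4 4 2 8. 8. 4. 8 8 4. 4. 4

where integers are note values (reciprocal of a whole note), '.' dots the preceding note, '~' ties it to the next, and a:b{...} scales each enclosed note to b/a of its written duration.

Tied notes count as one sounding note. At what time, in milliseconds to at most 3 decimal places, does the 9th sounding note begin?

1. 0.0ms @ 0 + 505.618ms (3/2)
2. 505.618ms @ 3/2 + 168.539ms (1/2)
3. 674.157ms @ 2 + 674.157ms (2)
4. 1348.315ms @ 4 + 337.079ms (1)
5. 1685.393ms @ 5 + 337.079ms (1)
6. 2022.472ms @ 6 + 674.157ms (2)
7. 2696.629ms @ 8 + 252.809ms (3/4)
8. 2949.438ms @ 35/4 + 252.809ms (3/4)
9. 3202.247ms @ 19/2 + 505.618ms (3/2)
10. 3707.865ms @ 11 + 168.539ms (1/2)
11. 3876.404ms @ 23/2 + 168.539ms (1/2)
12. 4044.944ms @ 12 + 505.618ms (3/2)
13. 4550.562ms @ 27/2 + 505.618ms (3/2)
14. 5056.18ms @ 15 + 337.079ms (1)

note 9 onset = 19/2b = 3202.247ms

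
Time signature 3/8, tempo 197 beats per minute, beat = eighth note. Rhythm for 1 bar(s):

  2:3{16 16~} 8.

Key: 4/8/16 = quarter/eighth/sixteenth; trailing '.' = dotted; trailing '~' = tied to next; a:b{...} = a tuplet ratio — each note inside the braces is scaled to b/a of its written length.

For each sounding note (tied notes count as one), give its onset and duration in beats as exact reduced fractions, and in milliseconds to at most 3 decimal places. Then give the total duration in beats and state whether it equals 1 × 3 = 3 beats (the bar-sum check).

1) 0.0ms=0b +228.426ms=3/4b
2) 228.426ms=3/4b +685.279ms=9/4b
Σ=3b of 3 (197bpm 3/8) — PASS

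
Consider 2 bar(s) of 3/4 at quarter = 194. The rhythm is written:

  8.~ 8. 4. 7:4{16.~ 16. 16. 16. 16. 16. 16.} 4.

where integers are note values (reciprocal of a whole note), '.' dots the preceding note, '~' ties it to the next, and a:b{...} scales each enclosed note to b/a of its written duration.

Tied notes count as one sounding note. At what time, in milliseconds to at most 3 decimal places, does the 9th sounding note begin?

note 9 onset = 9/2b = 1391.753ms

1. 0.0ms @ 0 + 463.918ms (3/2)
2. 463.918ms @ 3/2 + 463.918ms (3/2)
3. 927.835ms @ 3 + 132.548ms (3/7)
4. 1060.383ms @ 24/7 + 66.274ms (3/14)
5. 1126.657ms @ 51/14 + 66.274ms (3/14)
6. 1192.931ms @ 27/7 + 66.274ms (3/14)
7. 1259.205ms @ 57/14 + 66.274ms (3/14)
8. 1325.479ms @ 30/7 + 66.274ms (3/14)
9. 1391.753ms @ 9/2 + 463.918ms (3/2)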